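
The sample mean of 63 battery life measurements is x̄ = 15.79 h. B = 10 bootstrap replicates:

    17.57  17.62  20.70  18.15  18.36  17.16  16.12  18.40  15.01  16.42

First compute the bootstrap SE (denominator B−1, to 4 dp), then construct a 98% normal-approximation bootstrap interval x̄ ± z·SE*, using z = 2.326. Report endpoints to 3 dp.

(12.187, 19.393)

Mean of replicates = 17.5510; sum of squared deviations = 21.5919; SE* = √(21.5919/9) = 1.5489
Margin = 2.326 × 1.5489 = 3.6027
Interval: 15.79 ± 3.6027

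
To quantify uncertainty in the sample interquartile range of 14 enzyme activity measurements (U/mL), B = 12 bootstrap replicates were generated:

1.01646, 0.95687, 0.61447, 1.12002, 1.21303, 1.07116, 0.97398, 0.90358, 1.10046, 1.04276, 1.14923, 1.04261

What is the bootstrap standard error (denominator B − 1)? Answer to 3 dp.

SE* = 0.153

Bootstrap SE is the standard deviation of the 12 replicate interquartile ranges.
Mean of replicates: (1.01646 + 0.95687 + 0.61447 + 1.12002 + 1.21303 + 1.07116 + 0.97398 + 0.90358 + 1.10046 + 1.04276 + 1.14923 + 1.04261) / 12 = 12.204630 / 12 = 1.017052
Sum of squared deviations: (−0.000592)² + (−0.060182)² + (−0.402582)² + (+0.102968)² + (+0.195978)² + (+0.054107)² + (−0.043072)² + (−0.113472)² + (+0.083408)² + (+0.025707)² + (+0.132178)² + (+0.025558)² = 0.258105
Variance = 0.258105 / 11 = 0.023464
SE* = √0.023464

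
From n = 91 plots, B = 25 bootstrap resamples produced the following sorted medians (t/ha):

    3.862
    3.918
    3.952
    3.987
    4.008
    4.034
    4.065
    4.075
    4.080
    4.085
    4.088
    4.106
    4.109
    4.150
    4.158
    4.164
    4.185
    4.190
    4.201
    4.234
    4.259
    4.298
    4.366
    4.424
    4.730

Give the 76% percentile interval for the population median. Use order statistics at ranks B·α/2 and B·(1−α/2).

α = 0.24; lower rank = 25 × 0.120 = 3; upper rank = 25 × 0.880 = 22.
The 3rd smallest replicate is 3.952; the 22nd is 4.298.

(3.952, 4.298)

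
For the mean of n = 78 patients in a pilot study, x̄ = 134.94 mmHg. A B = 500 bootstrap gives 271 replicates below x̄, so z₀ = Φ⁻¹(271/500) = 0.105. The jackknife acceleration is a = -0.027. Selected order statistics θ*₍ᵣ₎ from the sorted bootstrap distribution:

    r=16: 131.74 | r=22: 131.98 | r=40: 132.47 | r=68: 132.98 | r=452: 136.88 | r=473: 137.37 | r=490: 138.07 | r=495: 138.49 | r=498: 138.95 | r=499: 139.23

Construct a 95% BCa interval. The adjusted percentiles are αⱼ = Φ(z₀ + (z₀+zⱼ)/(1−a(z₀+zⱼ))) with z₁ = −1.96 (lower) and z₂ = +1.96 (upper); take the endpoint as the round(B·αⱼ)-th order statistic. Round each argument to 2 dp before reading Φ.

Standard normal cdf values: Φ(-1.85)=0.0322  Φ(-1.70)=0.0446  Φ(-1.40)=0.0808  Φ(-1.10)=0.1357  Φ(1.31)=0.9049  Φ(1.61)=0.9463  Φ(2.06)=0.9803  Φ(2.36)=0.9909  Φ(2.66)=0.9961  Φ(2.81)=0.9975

Lower: z₀ + z₁ = 0.105 + (-1.960) = -1.855; 1 − a(z₀+z₁) = 1 − (-0.027)(-1.855) = 0.9499; argument = 0.105 + (-1.855)/0.9499 = -1.8478 → -1.85.
α₁ = Φ(-1.85) = 0.0322; rank = round(500 × 0.0322) = 16; θ*₍16₎ = 131.74.
Upper: z₀ + z₂ = 2.065; 1 − a(z₀+z₂) = 1.0558; argument = 2.0609 → 2.06; α₂ = 0.9803; rank = 490; θ*₍490₎ = 138.07.

(131.74, 138.07)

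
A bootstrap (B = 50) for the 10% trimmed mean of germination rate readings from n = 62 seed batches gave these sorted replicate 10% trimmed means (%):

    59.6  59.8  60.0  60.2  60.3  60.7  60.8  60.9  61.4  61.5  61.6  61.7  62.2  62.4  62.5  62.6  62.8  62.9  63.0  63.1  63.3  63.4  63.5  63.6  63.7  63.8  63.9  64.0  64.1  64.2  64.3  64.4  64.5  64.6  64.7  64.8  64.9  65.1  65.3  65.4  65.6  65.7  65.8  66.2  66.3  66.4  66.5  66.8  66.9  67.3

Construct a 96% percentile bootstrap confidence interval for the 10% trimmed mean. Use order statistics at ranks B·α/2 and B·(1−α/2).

α = 0.04; lower rank = 50 × 0.020 = 1; upper rank = 50 × 0.980 = 49.
The 1st smallest replicate is 59.6; the 49th is 66.9.

(59.6, 66.9)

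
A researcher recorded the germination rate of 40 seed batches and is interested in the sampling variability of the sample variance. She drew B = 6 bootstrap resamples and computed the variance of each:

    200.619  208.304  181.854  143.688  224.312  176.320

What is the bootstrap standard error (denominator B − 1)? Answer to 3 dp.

Bootstrap SE is the standard deviation of the 6 replicate variances.
Mean of replicates: (200.619 + 208.304 + 181.854 + 143.688 + 224.312 + 176.320) / 6 = 1135.0970 / 6 = 189.1828
Sum of squared deviations: (+11.4362)² + (+19.1212)² + (−7.3288)² + (−45.4948)² + (+35.1292)² + (−12.8628)² = 4019.4074
Variance = 4019.4074 / 5 = 803.8815
SE* = √803.8815

SE* = 28.353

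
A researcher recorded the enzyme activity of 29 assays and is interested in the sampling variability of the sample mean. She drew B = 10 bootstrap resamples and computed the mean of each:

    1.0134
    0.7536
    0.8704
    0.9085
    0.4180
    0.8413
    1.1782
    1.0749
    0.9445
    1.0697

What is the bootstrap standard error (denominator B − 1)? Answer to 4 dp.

Bootstrap SE is the standard deviation of the 10 replicate means.
Mean of replicates: (1.0134 + 0.7536 + 0.8704 + 0.9085 + 0.4180 + 0.8413 + 1.1782 + 1.0749 + 0.9445 + 1.0697) / 10 = 9.07250 / 10 = 0.90725
Sum of squared deviations: (+0.10615)² + (−0.15365)² + (−0.03685)² + (+0.00125)² + (−0.48925)² + (−0.06595)² + (+0.27095)² + (+0.16765)² + (+0.03725)² + (+0.16245)² = 0.40925
Variance = 0.40925 / 9 = 0.04547
SE* = √0.04547

SE* = 0.2132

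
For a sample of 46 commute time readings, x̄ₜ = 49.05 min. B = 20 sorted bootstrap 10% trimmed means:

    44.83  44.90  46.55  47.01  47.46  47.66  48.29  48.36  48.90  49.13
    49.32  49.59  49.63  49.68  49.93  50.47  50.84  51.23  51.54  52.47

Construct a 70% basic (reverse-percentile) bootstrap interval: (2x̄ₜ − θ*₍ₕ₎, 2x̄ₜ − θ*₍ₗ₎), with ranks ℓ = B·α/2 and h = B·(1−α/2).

(47.26, 51.55)

Percentile endpoints at ranks 3 and 17: θ*₍3₎ = 46.55, θ*₍17₎ = 50.84.
Basic interval reflects these around x̄ₜ:
  lower = 2 × 49.05 − 50.84 = 47.26
  upper = 2 × 49.05 − 46.55 = 51.55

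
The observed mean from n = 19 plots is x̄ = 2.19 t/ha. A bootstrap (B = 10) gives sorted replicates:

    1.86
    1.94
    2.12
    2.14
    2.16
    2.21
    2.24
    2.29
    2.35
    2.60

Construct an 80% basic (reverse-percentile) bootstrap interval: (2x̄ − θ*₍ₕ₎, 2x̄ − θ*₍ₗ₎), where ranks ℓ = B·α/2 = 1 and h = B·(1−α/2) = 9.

(2.03, 2.52)

Percentile endpoints at ranks 1 and 9: θ*₍1₎ = 1.86, θ*₍9₎ = 2.35.
Basic interval reflects these around x̄:
  lower = 2 × 2.19 − 2.35 = 2.03
  upper = 2 × 2.19 − 1.86 = 2.52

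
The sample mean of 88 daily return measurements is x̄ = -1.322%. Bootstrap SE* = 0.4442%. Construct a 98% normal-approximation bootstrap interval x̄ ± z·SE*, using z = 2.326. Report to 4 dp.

Margin = 2.326 × 0.4442 = 1.03321
Interval: -1.322 ± 1.03321

(-2.3552, -0.2888)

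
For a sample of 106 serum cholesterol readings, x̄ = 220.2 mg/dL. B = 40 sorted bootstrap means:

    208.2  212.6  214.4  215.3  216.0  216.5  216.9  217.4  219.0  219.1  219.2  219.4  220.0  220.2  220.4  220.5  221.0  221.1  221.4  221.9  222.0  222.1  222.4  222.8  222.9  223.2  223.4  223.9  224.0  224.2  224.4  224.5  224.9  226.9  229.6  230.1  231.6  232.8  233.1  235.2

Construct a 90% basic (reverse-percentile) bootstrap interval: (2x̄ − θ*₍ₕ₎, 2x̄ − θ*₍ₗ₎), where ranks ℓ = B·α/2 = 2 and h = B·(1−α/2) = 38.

(207.6, 227.8)

Percentile endpoints at ranks 2 and 38: θ*₍2₎ = 212.6, θ*₍38₎ = 232.8.
Basic interval reflects these around x̄:
  lower = 2 × 220.2 − 232.8 = 207.6
  upper = 2 × 220.2 − 212.6 = 227.8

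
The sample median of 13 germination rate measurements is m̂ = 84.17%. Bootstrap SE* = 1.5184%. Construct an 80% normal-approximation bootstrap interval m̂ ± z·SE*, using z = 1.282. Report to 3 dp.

(82.223, 86.117)

Margin = 1.282 × 1.5184 = 1.9466
Interval: 84.17 ± 1.9466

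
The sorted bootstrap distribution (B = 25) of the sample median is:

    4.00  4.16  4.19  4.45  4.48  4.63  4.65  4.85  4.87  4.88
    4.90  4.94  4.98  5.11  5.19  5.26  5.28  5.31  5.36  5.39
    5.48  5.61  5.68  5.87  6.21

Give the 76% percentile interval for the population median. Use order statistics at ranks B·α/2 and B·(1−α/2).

α = 0.24; lower rank = 25 × 0.120 = 3; upper rank = 25 × 0.880 = 22.
The 3rd smallest replicate is 4.19; the 22nd is 5.61.

(4.19, 5.61)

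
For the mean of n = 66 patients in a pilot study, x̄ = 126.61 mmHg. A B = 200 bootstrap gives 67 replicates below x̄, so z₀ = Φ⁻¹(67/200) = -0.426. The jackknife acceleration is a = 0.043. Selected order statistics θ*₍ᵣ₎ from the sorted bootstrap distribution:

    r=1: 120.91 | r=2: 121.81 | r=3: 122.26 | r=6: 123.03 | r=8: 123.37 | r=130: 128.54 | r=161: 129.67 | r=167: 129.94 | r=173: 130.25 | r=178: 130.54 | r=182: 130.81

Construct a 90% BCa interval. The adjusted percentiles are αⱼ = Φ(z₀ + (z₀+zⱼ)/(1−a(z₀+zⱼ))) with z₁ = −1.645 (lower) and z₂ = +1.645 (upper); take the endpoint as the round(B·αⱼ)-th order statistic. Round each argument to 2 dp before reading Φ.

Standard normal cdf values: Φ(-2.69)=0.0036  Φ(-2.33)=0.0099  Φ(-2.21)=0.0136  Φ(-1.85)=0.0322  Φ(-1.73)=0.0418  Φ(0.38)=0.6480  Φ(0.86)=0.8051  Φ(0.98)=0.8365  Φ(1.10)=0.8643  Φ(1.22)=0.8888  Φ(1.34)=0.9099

Lower: z₀ + z₁ = -0.426 + (-1.645) = -2.071; 1 − a(z₀+z₁) = 1 − (0.043)(-2.071) = 1.0891; argument = -0.426 + (-2.071)/1.0891 = -2.3277 → -2.33.
α₁ = Φ(-2.33) = 0.0099; rank = round(200 × 0.0099) = 2; θ*₍2₎ = 121.81.
Upper: z₀ + z₂ = 1.219; 1 − a(z₀+z₂) = 0.9476; argument = 0.8604 → 0.86; α₂ = 0.8051; rank = 161; θ*₍161₎ = 129.67.

(121.81, 129.67)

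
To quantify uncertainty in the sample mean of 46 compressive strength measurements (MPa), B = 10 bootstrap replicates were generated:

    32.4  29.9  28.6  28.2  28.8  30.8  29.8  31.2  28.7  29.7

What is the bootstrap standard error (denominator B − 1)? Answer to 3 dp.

SE* = 1.331

Bootstrap SE is the standard deviation of the 10 replicate means.
Mean of replicates: (32.4 + 29.9 + 28.6 + 28.2 + 28.8 + 30.8 + 29.8 + 31.2 + 28.7 + 29.7) / 10 = 298.1000 / 10 = 29.8100
Sum of squared deviations: (+2.5900)² + (+0.0900)² + (−1.2100)² + (−1.6100)² + (−1.0100)² + (+0.9900)² + (−0.0100)² + (+1.3900)² + (−1.1100)² + (−0.1100)² = 15.9490
Variance = 15.9490 / 9 = 1.7721
SE* = √1.7721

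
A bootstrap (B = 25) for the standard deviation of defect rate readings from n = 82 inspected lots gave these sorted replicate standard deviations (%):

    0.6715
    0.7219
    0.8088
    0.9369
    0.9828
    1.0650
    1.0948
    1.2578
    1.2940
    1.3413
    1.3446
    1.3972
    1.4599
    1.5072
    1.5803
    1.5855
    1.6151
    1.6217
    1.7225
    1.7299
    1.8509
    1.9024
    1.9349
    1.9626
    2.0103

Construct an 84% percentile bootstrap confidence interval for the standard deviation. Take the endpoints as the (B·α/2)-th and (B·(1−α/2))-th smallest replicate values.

(0.7219, 1.9349)

α = 0.16; lower rank = 25 × 0.080 = 2; upper rank = 25 × 0.920 = 23.
The 2nd smallest replicate is 0.7219; the 23rd is 1.9349.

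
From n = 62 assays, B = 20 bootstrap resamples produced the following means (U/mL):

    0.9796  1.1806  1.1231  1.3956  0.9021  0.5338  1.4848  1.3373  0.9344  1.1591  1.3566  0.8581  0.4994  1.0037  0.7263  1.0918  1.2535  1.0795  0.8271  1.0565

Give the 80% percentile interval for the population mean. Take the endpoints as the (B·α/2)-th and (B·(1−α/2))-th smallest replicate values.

(0.5338, 1.3566)

Sorted replicates: 0.4994, 0.5338, 0.7263, 0.8271, 0.8581, 0.9021, 0.9344, 0.9796, 1.0037, 1.0565, 1.0795, 1.0918, 1.1231, 1.1591, 1.1806, 1.2535, 1.3373, 1.3566, 1.3956, 1.4848
α = 0.20; lower rank = 20 × 0.100 = 2; upper rank = 20 × 0.900 = 18.
The 2nd smallest replicate is 0.5338; the 18th is 1.3566.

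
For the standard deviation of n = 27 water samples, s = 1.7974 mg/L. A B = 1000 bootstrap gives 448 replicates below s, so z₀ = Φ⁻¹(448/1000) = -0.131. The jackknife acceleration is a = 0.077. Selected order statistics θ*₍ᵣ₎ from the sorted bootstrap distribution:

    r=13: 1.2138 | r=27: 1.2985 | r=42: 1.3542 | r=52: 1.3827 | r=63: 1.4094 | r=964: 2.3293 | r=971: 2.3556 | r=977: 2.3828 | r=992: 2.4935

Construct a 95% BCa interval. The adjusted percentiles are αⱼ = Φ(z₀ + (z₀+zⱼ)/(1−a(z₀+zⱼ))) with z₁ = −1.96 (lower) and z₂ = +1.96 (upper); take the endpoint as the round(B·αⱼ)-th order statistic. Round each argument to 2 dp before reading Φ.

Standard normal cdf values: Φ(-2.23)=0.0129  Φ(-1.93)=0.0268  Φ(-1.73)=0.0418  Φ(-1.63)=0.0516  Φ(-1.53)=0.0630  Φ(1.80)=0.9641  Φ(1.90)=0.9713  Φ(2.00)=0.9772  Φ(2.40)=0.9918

Lower: z₀ + z₁ = -0.131 + (-1.960) = -2.091; 1 − a(z₀+z₁) = 1 − (0.077)(-2.091) = 1.1610; argument = -0.131 + (-2.091)/1.1610 = -1.9320 → -1.93.
α₁ = Φ(-1.93) = 0.0268; rank = round(1000 × 0.0268) = 27; θ*₍27₎ = 1.2985.
Upper: z₀ + z₂ = 1.829; 1 − a(z₀+z₂) = 0.8592; argument = 1.9978 → 2.00; α₂ = 0.9772; rank = 977; θ*₍977₎ = 2.3828.

(1.2985, 2.3828)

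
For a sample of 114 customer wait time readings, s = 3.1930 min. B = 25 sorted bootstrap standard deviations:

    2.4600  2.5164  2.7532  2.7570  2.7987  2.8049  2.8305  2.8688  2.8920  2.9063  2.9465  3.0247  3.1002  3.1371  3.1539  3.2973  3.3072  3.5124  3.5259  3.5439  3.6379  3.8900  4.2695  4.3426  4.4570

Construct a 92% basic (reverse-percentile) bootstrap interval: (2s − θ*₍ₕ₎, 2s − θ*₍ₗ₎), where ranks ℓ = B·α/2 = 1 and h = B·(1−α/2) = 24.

(2.0434, 3.9260)

Percentile endpoints at ranks 1 and 24: θ*₍1₎ = 2.4600, θ*₍24₎ = 4.3426.
Basic interval reflects these around s:
  lower = 2 × 3.1930 − 4.3426 = 2.0434
  upper = 2 × 3.1930 − 2.4600 = 3.9260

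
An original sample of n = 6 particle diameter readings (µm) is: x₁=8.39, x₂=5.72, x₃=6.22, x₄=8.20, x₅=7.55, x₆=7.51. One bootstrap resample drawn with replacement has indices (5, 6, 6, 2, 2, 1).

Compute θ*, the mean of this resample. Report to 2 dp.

θ* = 7.07

Resample values: 7.55, 7.51, 7.51, 5.72, 5.72, 8.39.
Mean = (7.55 + 7.51 + 7.51 + 5.72 + 5.72 + 8.39) / 6 = 42.400 / 6 = 7.07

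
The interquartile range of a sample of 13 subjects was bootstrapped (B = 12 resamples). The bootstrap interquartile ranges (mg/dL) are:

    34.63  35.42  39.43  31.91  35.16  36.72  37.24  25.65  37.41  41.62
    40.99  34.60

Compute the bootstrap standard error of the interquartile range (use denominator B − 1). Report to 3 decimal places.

Bootstrap SE is the standard deviation of the 12 replicate interquartile ranges.
Mean of replicates: (34.63 + 35.42 + 39.43 + 31.91 + 35.16 + 36.72 + 37.24 + 25.65 + 37.41 + 41.62 + 40.99 + 34.60) / 12 = 430.7800 / 12 = 35.8983
Sum of squared deviations: (−1.2683)² + (−0.4783)² + (+3.5317)² + (−3.9883)² + (−0.7383)² + (+0.8217)² + (+1.3417)² + (−10.2483)² + (+1.5117)² + (+5.7217)² + (+5.0917)² + (−1.2983)² = 200.8990
Variance = 200.8990 / 11 = 18.2635
SE* = √18.2635

SE* = 4.274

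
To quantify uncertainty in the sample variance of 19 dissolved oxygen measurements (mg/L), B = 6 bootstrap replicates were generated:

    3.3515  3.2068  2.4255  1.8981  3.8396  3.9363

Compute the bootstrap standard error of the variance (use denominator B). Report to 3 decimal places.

Bootstrap SE is the standard deviation of the 6 replicate variances.
Mean of replicates: (3.3515 + 3.2068 + 2.4255 + 1.8981 + 3.8396 + 3.9363) / 6 = 18.65780 / 6 = 3.10963
Sum of squared deviations: (+0.24187)² + (+0.09717)² + (−0.68413)² + (−1.21153)² + (+0.72997)² + (+0.82667)² = 3.22002
Variance = 3.22002 / 6 = 0.53667
SE* = √0.53667

SE* = 0.733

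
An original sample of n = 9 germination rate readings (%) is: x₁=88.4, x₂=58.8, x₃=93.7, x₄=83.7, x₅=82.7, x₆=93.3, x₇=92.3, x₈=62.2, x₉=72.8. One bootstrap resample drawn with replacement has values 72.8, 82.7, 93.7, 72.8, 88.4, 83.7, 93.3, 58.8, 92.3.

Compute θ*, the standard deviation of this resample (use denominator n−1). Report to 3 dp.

θ* = 11.845

Mean = 82.0556; sum of squared deviations = 1122.5022
s² = 1122.5022 / 8 = 140.3128
s = √140.3128 = 11.845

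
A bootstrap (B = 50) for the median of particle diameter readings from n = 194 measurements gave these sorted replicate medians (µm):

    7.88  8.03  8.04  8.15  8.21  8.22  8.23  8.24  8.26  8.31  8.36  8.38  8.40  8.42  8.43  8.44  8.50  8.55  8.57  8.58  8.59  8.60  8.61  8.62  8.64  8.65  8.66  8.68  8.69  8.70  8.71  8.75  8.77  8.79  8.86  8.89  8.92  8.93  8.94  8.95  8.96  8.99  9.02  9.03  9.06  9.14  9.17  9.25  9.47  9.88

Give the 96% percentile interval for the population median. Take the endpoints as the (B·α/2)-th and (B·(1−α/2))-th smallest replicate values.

α = 0.04; lower rank = 50 × 0.020 = 1; upper rank = 50 × 0.980 = 49.
The 1st smallest replicate is 7.88; the 49th is 9.47.

(7.88, 9.47)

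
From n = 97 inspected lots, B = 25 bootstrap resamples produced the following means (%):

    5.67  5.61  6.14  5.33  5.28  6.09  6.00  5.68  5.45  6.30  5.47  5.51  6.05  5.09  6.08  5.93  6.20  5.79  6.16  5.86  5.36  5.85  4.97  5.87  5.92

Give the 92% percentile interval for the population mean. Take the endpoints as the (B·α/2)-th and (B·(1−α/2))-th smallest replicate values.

Sorted replicates: 4.97, 5.09, 5.28, 5.33, 5.36, 5.45, 5.47, 5.51, 5.61, 5.67, 5.68, 5.79, 5.85, 5.86, 5.87, 5.92, 5.93, 6.00, 6.05, 6.08, 6.09, 6.14, 6.16, 6.20, 6.30
α = 0.08; lower rank = 25 × 0.040 = 1; upper rank = 25 × 0.960 = 24.
The 1st smallest replicate is 4.97; the 24th is 6.20.

(4.97, 6.20)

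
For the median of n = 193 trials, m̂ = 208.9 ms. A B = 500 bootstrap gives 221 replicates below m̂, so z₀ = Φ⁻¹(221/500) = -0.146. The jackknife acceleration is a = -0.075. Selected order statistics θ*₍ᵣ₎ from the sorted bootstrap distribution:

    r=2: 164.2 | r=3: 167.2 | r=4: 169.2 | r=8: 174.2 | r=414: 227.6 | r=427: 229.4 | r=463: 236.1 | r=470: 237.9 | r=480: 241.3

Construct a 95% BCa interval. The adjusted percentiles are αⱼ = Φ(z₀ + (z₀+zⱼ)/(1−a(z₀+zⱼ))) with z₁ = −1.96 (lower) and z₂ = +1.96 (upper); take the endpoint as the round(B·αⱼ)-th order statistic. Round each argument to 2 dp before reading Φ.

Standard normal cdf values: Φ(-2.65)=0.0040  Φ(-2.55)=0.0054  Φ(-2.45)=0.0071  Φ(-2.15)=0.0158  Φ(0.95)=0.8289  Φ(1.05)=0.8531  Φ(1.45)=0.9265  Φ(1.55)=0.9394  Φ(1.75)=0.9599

Lower: z₀ + z₁ = -0.146 + (-1.960) = -2.106; 1 − a(z₀+z₁) = 1 − (-0.075)(-2.106) = 0.8420; argument = -0.146 + (-2.106)/0.8420 = -2.6470 → -2.65.
α₁ = Φ(-2.65) = 0.0040; rank = round(500 × 0.0040) = 2; θ*₍2₎ = 164.2.
Upper: z₀ + z₂ = 1.814; 1 − a(z₀+z₂) = 1.1361; argument = 1.4508 → 1.45; α₂ = 0.9265; rank = 463; θ*₍463₎ = 236.1.

(164.2, 236.1)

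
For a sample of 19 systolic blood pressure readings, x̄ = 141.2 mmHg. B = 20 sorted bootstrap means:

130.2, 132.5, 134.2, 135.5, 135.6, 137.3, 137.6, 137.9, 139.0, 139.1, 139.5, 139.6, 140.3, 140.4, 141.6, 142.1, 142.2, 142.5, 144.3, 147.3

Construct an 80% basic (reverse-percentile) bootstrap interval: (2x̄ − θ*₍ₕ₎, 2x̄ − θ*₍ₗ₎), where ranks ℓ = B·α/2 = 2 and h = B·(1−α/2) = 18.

Percentile endpoints at ranks 2 and 18: θ*₍2₎ = 132.5, θ*₍18₎ = 142.5.
Basic interval reflects these around x̄:
  lower = 2 × 141.2 − 142.5 = 139.9
  upper = 2 × 141.2 − 132.5 = 149.9

(139.9, 149.9)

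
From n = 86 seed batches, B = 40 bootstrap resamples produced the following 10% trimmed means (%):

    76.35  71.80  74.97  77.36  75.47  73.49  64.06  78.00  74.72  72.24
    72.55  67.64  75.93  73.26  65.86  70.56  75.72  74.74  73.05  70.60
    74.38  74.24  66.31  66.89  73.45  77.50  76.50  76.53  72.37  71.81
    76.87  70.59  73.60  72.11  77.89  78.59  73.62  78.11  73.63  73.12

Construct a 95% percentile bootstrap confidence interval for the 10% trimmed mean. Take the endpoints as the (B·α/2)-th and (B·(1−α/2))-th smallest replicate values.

Sorted replicates: 64.06, 65.86, 66.31, 66.89, 67.64, 70.56, 70.59, 70.60, 71.80, 71.81, 72.11, 72.24, 72.37, 72.55, 73.05, 73.12, 73.26, 73.45, 73.49, 73.60, 73.62, 73.63, 74.24, 74.38, 74.72, 74.74, 74.97, 75.47, 75.72, 75.93, 76.35, 76.50, 76.53, 76.87, 77.36, 77.50, 77.89, 78.00, 78.11, 78.59
α = 0.05; lower rank = 40 × 0.025 = 1; upper rank = 40 × 0.975 = 39.
The 1st smallest replicate is 64.06; the 39th is 78.11.

(64.06, 78.11)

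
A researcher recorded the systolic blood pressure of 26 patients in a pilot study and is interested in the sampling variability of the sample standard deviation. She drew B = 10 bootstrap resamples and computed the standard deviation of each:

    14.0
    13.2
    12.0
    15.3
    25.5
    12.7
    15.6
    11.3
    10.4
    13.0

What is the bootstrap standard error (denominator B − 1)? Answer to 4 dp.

Bootstrap SE is the standard deviation of the 10 replicate standard deviations.
Mean of replicates: (14.0 + 13.2 + 12.0 + 15.3 + 25.5 + 12.7 + 15.6 + 11.3 + 10.4 + 13.0) / 10 = 143.00000 / 10 = 14.30000
Sum of squared deviations: (−0.30000)² + (−1.10000)² + (−2.30000)² + (+1.00000)² + (+11.20000)² + (−1.60000)² + (+1.30000)² + (−3.00000)² + (−3.90000)² + (−1.30000)² = 163.18000
Variance = 163.18000 / 9 = 18.13111
SE* = √18.13111

SE* = 4.2581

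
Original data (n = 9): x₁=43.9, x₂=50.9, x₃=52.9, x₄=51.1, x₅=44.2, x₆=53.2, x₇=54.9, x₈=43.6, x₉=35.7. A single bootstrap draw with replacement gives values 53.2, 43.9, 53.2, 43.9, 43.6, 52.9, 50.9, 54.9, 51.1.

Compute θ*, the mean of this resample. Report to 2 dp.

θ* = 49.73

Mean = (53.2 + 43.9 + 53.2 + 43.9 + 43.6 + 52.9 + 50.9 + 54.9 + 51.1) / 9 = 447.60 / 9 = 49.73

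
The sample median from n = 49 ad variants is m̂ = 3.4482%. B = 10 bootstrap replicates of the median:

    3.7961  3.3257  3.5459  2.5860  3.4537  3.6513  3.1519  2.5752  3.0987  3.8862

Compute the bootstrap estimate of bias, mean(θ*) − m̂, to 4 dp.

mean(θ*) = (3.7961 + 3.3257 + 3.5459 + 2.5860 + 3.4537 + 3.6513 + 3.1519 + 2.5752 + 3.0987 + 3.8862) / 10 = 3.30707
bias = 3.30707 − 3.4482

bias = −0.1411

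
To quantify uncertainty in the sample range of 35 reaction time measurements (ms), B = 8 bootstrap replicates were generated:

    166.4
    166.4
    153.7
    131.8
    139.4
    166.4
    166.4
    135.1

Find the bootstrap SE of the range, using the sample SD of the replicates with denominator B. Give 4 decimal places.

SE* = 14.4621

Bootstrap SE is the standard deviation of the 8 replicate ranges.
Mean of replicates: (166.4 + 166.4 + 153.7 + 131.8 + 139.4 + 166.4 + 166.4 + 135.1) / 8 = 1225.60000 / 8 = 153.20000
Sum of squared deviations: (+13.20000)² + (+13.20000)² + (+0.50000)² + (−21.40000)² + (−13.80000)² + (+13.20000)² + (+13.20000)² + (−18.10000)² = 1673.22000
Variance = 1673.22000 / 8 = 209.15250
SE* = √209.15250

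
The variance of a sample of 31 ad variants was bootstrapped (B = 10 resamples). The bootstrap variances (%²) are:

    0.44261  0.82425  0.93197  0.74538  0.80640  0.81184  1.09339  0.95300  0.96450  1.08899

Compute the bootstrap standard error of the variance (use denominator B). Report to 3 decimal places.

Bootstrap SE is the standard deviation of the 10 replicate variances.
Mean of replicates: (0.44261 + 0.82425 + 0.93197 + 0.74538 + 0.80640 + 0.81184 + 1.09339 + 0.95300 + 0.96450 + 1.08899) / 10 = 8.662330 / 10 = 0.866233
Sum of squared deviations: (−0.423623)² + (−0.041983)² + (+0.065737)² + (−0.120853)² + (−0.059833)² + (−0.054393)² + (+0.227157)² + (+0.086767)² + (+0.098267)² + (+0.222757)² = 0.325090
Variance = 0.325090 / 10 = 0.032509
SE* = √0.032509

SE* = 0.180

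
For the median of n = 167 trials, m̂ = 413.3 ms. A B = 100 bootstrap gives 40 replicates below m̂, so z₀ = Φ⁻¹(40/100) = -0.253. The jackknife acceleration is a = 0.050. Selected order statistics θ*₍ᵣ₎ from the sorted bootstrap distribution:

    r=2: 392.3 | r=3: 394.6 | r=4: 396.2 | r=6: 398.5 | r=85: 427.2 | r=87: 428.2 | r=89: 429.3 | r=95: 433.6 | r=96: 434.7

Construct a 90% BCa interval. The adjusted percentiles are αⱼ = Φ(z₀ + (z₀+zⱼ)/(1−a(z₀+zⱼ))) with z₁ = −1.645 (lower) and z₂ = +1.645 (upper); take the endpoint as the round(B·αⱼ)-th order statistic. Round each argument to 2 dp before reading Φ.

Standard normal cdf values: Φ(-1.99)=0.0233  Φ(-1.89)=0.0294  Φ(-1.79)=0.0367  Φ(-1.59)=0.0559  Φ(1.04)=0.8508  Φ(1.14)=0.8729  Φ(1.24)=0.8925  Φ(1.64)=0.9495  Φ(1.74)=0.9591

Lower: z₀ + z₁ = -0.253 + (-1.645) = -1.898; 1 − a(z₀+z₁) = 1 − (0.050)(-1.898) = 1.0949; argument = -0.253 + (-1.898)/1.0949 = -1.9865 → -1.99.
α₁ = Φ(-1.99) = 0.0233; rank = round(100 × 0.0233) = 2; θ*₍2₎ = 392.3.
Upper: z₀ + z₂ = 1.392; 1 − a(z₀+z₂) = 0.9304; argument = 1.2431 → 1.24; α₂ = 0.8925; rank = 89; θ*₍89₎ = 429.3.

(392.3, 429.3)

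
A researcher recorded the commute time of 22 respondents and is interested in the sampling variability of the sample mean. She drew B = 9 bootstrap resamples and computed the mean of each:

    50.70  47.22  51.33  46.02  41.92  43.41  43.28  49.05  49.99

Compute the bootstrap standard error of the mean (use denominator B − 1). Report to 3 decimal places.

SE* = 3.520

Bootstrap SE is the standard deviation of the 9 replicate means.
Mean of replicates: (50.70 + 47.22 + 51.33 + 46.02 + 41.92 + 43.41 + 43.28 + 49.05 + 49.99) / 9 = 422.9200 / 9 = 46.9911
Sum of squared deviations: (+3.7089)² + (+0.2289)² + (+4.3389)² + (−0.9711)² + (−5.0711)² + (−3.5811)² + (−3.7111)² + (+2.0589)² + (+2.9989)² = 99.1225
Variance = 99.1225 / 8 = 12.3903
SE* = √12.3903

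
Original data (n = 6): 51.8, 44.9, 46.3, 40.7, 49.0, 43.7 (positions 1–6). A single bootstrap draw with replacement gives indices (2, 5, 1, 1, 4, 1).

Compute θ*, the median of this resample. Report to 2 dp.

θ* = 50.40

Resample values: 44.9, 49.0, 51.8, 51.8, 40.7, 51.8.
Sorted: 40.7, 44.9, 49.0, 51.8, 51.8, 51.8
Median = average of the two middle values = 50.40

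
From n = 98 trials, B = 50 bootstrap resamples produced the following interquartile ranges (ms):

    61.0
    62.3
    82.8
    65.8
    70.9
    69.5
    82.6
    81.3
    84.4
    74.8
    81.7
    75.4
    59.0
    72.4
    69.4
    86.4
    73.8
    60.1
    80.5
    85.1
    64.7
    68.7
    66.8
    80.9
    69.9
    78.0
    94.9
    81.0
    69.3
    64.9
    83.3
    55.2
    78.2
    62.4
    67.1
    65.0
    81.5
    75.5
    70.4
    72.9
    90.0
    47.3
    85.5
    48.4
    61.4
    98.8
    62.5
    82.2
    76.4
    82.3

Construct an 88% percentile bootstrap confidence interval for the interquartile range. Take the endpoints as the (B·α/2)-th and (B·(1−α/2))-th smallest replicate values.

(55.2, 86.4)

Sorted replicates: 47.3, 48.4, 55.2, 59.0, 60.1, 61.0, 61.4, 62.3, 62.4, 62.5, 64.7, 64.9, 65.0, 65.8, 66.8, 67.1, 68.7, 69.3, 69.4, 69.5, 69.9, 70.4, 70.9, 72.4, 72.9, 73.8, 74.8, 75.4, 75.5, 76.4, 78.0, 78.2, 80.5, 80.9, 81.0, 81.3, 81.5, 81.7, 82.2, 82.3, 82.6, 82.8, 83.3, 84.4, 85.1, 85.5, 86.4, 90.0, 94.9, 98.8
α = 0.12; lower rank = 50 × 0.060 = 3; upper rank = 50 × 0.940 = 47.
The 3rd smallest replicate is 55.2; the 47th is 86.4.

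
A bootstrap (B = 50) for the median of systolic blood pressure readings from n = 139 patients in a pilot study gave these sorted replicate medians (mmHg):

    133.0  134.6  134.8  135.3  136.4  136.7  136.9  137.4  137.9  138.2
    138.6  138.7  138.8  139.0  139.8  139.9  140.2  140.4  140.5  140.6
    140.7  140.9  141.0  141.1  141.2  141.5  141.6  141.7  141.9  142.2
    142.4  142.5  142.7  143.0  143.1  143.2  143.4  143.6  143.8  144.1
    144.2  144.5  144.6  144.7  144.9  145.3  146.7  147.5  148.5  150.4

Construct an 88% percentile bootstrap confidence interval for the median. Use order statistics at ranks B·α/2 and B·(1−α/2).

(134.8, 146.7)

α = 0.12; lower rank = 50 × 0.060 = 3; upper rank = 50 × 0.940 = 47.
The 3rd smallest replicate is 134.8; the 47th is 146.7.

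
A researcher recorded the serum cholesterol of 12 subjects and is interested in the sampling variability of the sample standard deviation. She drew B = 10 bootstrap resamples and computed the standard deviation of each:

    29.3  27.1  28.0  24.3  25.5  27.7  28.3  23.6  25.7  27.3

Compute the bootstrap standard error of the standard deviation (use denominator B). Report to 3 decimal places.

Bootstrap SE is the standard deviation of the 10 replicate standard deviations.
Mean of replicates: (29.3 + 27.1 + 28.0 + 24.3 + 25.5 + 27.7 + 28.3 + 23.6 + 25.7 + 27.3) / 10 = 266.8000 / 10 = 26.6800
Sum of squared deviations: (+2.6200)² + (+0.4200)² + (+1.3200)² + (−2.3800)² + (−1.1800)² + (+1.0200)² + (+1.6200)² + (−3.0800)² + (−0.9800)² + (+0.6200)² = 30.3360
Variance = 30.3360 / 10 = 3.0336
SE* = √3.0336

SE* = 1.742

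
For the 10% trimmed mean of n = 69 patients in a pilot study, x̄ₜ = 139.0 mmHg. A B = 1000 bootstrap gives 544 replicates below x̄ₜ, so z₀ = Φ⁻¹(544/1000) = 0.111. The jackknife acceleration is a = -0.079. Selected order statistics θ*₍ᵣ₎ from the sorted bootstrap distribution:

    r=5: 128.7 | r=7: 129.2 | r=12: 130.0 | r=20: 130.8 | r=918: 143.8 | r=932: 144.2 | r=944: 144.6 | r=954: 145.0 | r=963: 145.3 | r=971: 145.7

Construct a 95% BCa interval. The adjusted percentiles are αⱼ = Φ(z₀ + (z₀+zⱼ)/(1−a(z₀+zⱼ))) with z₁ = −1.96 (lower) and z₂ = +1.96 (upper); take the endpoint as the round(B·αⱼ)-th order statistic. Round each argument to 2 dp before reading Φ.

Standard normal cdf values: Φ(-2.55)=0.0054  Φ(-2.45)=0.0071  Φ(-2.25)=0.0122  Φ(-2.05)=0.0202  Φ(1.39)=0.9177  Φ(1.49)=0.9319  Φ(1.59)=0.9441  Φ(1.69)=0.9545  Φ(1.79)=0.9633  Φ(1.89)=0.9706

Lower: z₀ + z₁ = 0.111 + (-1.960) = -1.849; 1 − a(z₀+z₁) = 1 − (-0.079)(-1.849) = 0.8539; argument = 0.111 + (-1.849)/0.8539 = -2.0543 → -2.05.
α₁ = Φ(-2.05) = 0.0202; rank = round(1000 × 0.0202) = 20; θ*₍20₎ = 130.8.
Upper: z₀ + z₂ = 2.071; 1 − a(z₀+z₂) = 1.1636; argument = 1.8908 → 1.89; α₂ = 0.9706; rank = 971; θ*₍971₎ = 145.7.

(130.8, 145.7)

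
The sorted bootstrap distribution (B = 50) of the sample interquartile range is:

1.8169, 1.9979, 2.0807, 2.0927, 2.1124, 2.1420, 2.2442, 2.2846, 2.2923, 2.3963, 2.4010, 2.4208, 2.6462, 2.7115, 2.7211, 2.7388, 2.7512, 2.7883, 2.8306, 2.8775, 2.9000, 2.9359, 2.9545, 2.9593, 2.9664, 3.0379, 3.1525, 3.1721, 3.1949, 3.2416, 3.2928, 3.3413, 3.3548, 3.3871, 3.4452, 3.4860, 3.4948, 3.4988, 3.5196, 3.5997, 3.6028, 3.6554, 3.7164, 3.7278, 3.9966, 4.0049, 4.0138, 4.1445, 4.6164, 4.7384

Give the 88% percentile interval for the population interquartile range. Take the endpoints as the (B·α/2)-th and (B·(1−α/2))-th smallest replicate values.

(2.0807, 4.0138)

α = 0.12; lower rank = 50 × 0.060 = 3; upper rank = 50 × 0.940 = 47.
The 3rd smallest replicate is 2.0807; the 47th is 4.0138.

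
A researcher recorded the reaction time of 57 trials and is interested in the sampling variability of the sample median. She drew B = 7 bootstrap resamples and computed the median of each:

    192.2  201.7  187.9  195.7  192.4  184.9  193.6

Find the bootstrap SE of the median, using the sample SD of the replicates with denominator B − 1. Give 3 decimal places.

Bootstrap SE is the standard deviation of the 7 replicate medians.
Mean of replicates: (192.2 + 201.7 + 187.9 + 195.7 + 192.4 + 184.9 + 193.6) / 7 = 1348.4000 / 7 = 192.6286
Sum of squared deviations: (−0.4286)² + (+9.0714)² + (−4.7286)² + (+3.0714)² + (−0.2286)² + (−7.7286)² + (+0.9714)² = 174.9943
Variance = 174.9943 / 6 = 29.1657
SE* = √29.1657

SE* = 5.401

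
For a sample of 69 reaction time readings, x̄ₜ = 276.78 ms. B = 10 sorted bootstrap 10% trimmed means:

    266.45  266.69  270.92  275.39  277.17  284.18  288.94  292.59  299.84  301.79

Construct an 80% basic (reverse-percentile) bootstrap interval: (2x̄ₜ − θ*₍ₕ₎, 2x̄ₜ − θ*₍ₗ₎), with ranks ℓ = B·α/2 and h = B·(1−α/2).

(253.72, 287.11)

Percentile endpoints at ranks 1 and 9: θ*₍1₎ = 266.45, θ*₍9₎ = 299.84.
Basic interval reflects these around x̄ₜ:
  lower = 2 × 276.78 − 299.84 = 253.72
  upper = 2 × 276.78 − 266.45 = 287.11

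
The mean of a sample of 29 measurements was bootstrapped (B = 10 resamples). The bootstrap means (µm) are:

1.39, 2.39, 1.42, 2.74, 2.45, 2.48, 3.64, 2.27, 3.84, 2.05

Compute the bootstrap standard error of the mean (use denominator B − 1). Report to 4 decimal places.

Bootstrap SE is the standard deviation of the 10 replicate means.
Mean of replicates: (1.39 + 2.39 + 1.42 + 2.74 + 2.45 + 2.48 + 3.64 + 2.27 + 3.84 + 2.05) / 10 = 24.67000 / 10 = 2.46700
Sum of squared deviations: (−1.07700)² + (−0.07700)² + (−1.04700)² + (+0.27300)² + (−0.01700)² + (+0.01300)² + (+1.17300)² + (−0.19700)² + (+1.37300)² + (−0.41700)² = 5.81081
Variance = 5.81081 / 9 = 0.64565
SE* = √0.64565

SE* = 0.8035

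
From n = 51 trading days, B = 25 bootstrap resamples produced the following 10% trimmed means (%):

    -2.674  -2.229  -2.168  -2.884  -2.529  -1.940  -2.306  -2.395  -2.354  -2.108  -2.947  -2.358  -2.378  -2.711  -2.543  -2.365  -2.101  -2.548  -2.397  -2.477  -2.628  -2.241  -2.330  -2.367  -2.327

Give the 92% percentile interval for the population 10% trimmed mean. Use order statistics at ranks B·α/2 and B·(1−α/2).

Sorted replicates: -2.947, -2.884, -2.711, -2.674, -2.628, -2.548, -2.543, -2.529, -2.477, -2.397, -2.395, -2.378, -2.367, -2.365, -2.358, -2.354, -2.330, -2.327, -2.306, -2.241, -2.229, -2.168, -2.108, -2.101, -1.940
α = 0.08; lower rank = 25 × 0.040 = 1; upper rank = 25 × 0.960 = 24.
The 1st smallest replicate is -2.947; the 24th is -2.101.

(-2.947, -2.101)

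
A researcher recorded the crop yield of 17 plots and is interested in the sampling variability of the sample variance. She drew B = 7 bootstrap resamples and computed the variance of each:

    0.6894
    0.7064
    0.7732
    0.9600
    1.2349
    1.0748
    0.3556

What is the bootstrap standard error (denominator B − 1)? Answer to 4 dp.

SE* = 0.2898

Bootstrap SE is the standard deviation of the 7 replicate variances.
Mean of replicates: (0.6894 + 0.7064 + 0.7732 + 0.9600 + 1.2349 + 1.0748 + 0.3556) / 7 = 5.79430 / 7 = 0.82776
Sum of squared deviations: (−0.13836)² + (−0.12136)² + (−0.05456)² + (+0.13224)² + (+0.40714)² + (+0.24704)² + (−0.47216)² = 0.50406
Variance = 0.50406 / 6 = 0.08401
SE* = √0.08401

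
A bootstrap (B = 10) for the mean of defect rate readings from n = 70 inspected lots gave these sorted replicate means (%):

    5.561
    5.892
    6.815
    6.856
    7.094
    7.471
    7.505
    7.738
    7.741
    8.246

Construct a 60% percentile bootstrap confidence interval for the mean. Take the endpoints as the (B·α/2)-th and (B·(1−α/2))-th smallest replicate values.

α = 0.40; lower rank = 10 × 0.200 = 2; upper rank = 10 × 0.800 = 8.
The 2nd smallest replicate is 5.892; the 8th is 7.738.

(5.892, 7.738)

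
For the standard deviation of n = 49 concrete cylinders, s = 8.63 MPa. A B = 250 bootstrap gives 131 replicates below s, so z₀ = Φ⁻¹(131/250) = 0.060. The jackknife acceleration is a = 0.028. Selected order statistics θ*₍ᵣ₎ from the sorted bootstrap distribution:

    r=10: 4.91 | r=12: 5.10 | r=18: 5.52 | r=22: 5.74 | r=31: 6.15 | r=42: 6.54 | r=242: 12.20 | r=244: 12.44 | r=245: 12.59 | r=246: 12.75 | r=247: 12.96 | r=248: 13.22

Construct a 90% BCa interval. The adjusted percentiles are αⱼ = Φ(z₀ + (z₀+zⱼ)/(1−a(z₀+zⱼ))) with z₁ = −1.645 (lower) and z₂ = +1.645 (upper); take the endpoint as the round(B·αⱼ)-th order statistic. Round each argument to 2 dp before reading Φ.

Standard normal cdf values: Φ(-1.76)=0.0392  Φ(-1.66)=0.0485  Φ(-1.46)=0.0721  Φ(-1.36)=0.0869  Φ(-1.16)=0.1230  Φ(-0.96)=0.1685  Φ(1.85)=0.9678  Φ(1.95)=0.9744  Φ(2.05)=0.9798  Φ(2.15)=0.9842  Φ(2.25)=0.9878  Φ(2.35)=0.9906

(5.52, 12.20)

Lower: z₀ + z₁ = 0.060 + (-1.645) = -1.585; 1 − a(z₀+z₁) = 1 − (0.028)(-1.585) = 1.0444; argument = 0.060 + (-1.585)/1.0444 = -1.4576 → -1.46.
α₁ = Φ(-1.46) = 0.0721; rank = round(250 × 0.0721) = 18; θ*₍18₎ = 5.52.
Upper: z₀ + z₂ = 1.705; 1 − a(z₀+z₂) = 0.9523; argument = 1.8505 → 1.85; α₂ = 0.9678; rank = 242; θ*₍242₎ = 12.20.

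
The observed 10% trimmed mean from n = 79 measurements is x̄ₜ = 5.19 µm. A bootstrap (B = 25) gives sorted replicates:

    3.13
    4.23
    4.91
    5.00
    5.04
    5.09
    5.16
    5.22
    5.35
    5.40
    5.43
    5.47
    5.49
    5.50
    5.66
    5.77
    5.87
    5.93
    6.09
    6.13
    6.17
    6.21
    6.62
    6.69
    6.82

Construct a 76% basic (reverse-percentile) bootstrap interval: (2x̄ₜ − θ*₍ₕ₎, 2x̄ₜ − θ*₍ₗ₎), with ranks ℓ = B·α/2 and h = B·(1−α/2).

(4.17, 5.47)

Percentile endpoints at ranks 3 and 22: θ*₍3₎ = 4.91, θ*₍22₎ = 6.21.
Basic interval reflects these around x̄ₜ:
  lower = 2 × 5.19 − 6.21 = 4.17
  upper = 2 × 5.19 − 4.91 = 5.47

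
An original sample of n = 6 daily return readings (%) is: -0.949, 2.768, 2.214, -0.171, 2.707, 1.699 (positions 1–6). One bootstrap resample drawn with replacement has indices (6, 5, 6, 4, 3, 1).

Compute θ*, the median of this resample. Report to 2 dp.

Resample values: 1.699, 2.707, 1.699, -0.171, 2.214, -0.949.
Sorted: -0.949, -0.171, 1.699, 1.699, 2.214, 2.707
Median = average of the two middle values = 1.70

θ* = 1.70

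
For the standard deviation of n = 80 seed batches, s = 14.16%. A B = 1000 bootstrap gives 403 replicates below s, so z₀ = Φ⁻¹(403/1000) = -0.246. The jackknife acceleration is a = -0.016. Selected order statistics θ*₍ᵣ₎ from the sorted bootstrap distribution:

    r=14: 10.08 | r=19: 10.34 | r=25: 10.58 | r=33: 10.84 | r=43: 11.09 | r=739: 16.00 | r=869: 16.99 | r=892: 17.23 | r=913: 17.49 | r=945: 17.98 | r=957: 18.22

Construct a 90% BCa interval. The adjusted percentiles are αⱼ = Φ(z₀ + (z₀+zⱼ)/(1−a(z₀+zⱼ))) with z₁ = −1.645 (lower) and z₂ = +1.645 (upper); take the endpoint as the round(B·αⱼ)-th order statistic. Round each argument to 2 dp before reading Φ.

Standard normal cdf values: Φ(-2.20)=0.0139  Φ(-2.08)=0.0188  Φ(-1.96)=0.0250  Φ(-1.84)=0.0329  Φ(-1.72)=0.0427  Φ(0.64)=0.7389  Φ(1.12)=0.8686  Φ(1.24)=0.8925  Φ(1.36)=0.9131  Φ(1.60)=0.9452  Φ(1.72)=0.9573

(10.08, 16.99)

Lower: z₀ + z₁ = -0.246 + (-1.645) = -1.891; 1 − a(z₀+z₁) = 1 − (-0.016)(-1.891) = 0.9697; argument = -0.246 + (-1.891)/0.9697 = -2.1960 → -2.20.
α₁ = Φ(-2.20) = 0.0139; rank = round(1000 × 0.0139) = 14; θ*₍14₎ = 10.08.
Upper: z₀ + z₂ = 1.399; 1 − a(z₀+z₂) = 1.0224; argument = 1.1224 → 1.12; α₂ = 0.8686; rank = 869; θ*₍869₎ = 16.99.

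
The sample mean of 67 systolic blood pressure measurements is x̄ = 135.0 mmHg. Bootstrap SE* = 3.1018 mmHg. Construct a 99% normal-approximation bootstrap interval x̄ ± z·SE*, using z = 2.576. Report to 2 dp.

Margin = 2.576 × 3.1018 = 7.990
Interval: 135.0 ± 7.990

(127.01, 142.99)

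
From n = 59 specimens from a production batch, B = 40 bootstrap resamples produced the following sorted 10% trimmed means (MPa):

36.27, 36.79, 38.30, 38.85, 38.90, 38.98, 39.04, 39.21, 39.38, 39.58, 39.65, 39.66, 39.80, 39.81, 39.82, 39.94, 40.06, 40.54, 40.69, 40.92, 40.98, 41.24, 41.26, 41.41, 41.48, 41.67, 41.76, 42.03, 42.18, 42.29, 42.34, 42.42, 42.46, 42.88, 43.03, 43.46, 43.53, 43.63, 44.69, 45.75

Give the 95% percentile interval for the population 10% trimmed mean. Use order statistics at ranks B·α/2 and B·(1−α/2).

(36.27, 44.69)

α = 0.05; lower rank = 40 × 0.025 = 1; upper rank = 40 × 0.975 = 39.
The 1st smallest replicate is 36.27; the 39th is 44.69.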